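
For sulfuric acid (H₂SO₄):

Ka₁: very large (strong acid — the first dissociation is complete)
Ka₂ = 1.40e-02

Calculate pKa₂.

pKa₂ = -log(Ka₂) = -log(1.40e-02) = 1.85.

pK_{a2} = 1.85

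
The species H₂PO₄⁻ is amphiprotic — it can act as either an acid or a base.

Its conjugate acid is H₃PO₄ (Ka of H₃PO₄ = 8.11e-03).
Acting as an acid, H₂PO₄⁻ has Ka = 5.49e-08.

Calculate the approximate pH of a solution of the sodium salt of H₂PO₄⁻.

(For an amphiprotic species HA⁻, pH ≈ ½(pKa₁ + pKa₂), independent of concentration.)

pKa₁ = -log(8.11e-03) = 2.09; pKa₂ = -log(5.49e-08) = 7.26. For an amphiprotic species, pH ≈ ½(pKa₁ + pKa₂) = ½(2.09 + 7.26) = 4.68.

pH = 4.68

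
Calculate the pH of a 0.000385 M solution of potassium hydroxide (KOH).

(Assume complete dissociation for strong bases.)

[OH⁻] = 0.000385 M for strong base. pOH = -log[OH⁻] = 3.41, pH = 14 - pOH

pH = 10.59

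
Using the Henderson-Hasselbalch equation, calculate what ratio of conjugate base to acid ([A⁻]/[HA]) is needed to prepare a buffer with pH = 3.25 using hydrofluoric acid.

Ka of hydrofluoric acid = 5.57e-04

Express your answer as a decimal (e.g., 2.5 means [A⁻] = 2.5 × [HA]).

pKa = -log(5.57e-04) = 3.2541. pH = pKa + log([A⁻]/[HA]), so log([A⁻]/[HA]) = pH − pKa = 3.25 − 3.2541 = -0.0041. [A⁻]/[HA] = 10^(-0.0041) = 0.991

[A⁻]/[HA] = 0.991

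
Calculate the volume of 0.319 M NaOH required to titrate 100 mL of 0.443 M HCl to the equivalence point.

At equivalence: moles acid = moles base. moles HCl = 0.443 × 100/1000 = 0.0443 mol. V_base = moles / 0.319 × 1000 = 138.9 mL.

V_{base} = 138.9 mL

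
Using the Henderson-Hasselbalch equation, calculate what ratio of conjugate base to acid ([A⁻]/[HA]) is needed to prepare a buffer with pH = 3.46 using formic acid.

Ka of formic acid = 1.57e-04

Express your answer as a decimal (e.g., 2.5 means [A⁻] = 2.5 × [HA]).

pKa = -log(1.57e-04) = 3.8041. pH = pKa + log([A⁻]/[HA]), so log([A⁻]/[HA]) = pH − pKa = 3.46 − 3.8041 = -0.3441. [A⁻]/[HA] = 10^(-0.3441) = 0.453

[A⁻]/[HA] = 0.453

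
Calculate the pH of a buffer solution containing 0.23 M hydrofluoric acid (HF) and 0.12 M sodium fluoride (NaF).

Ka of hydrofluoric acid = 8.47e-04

pKa = -log(8.47e-04) = 3.07. pH = pKa + log([A⁻]/[HA]) = 3.07 + log(0.12/0.23)

pH = 2.79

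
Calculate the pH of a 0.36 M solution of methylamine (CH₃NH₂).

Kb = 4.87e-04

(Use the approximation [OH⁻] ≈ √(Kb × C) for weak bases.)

[OH⁻] = √(Kb × C) = √(4.87e-04 × 0.36) = 1.3241e-02. pOH = 1.88, pH = 14 - pOH

pH = 12.12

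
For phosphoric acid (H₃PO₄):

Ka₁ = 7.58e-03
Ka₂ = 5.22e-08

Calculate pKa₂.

pKa₂ = -log(Ka₂) = -log(5.22e-08) = 7.28.

pK_{a2} = 7.28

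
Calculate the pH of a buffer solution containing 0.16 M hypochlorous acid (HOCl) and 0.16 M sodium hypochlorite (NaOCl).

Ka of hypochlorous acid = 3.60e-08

pKa = -log(3.60e-08) = 7.44. pH = pKa + log([A⁻]/[HA]) = 7.44 + log(0.16/0.16)

pH = 7.44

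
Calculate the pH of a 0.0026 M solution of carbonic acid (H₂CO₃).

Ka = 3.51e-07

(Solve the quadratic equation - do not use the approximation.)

x² + Ka×x - Ka×C = 0. Using quadratic formula: [H⁺] = 3.0034e-05

pH = 4.52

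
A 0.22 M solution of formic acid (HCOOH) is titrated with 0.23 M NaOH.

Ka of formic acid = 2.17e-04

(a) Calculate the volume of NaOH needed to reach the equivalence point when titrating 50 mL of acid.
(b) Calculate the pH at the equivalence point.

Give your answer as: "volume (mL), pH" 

moles acid = 0.22 × 50/1000 = 0.011 mol; V_base = moles/0.23 × 1000 = 47.8 mL. At equivalence only the conjugate base is present: [A⁻] = 0.011/0.098 = 1.1244e-01 M. Kb = Kw/Ka = 4.61e-11; [OH⁻] = √(Kb × [A⁻]) = 2.2764e-06; pOH = 5.64; pH = 14 - pOH = 8.36.

V = 47.8 mL, pH = 8.36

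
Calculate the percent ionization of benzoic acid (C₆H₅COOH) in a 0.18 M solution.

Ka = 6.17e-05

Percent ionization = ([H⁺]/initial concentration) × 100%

Using Ka equilibrium: x² + Ka×x - Ka×C = 0. Solving: [H⁺] = 3.3019e-03. Percent = (3.3019e-03/0.18) × 100

Percent ionization = 1.83%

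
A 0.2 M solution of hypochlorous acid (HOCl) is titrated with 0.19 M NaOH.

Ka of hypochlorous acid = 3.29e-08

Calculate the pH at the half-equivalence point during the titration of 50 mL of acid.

At half-equivalence [HA] = [A⁻], so Henderson-Hasselbalch gives pH = pKa = -log(3.29e-08) = 7.48.

pH = pKa = 7.48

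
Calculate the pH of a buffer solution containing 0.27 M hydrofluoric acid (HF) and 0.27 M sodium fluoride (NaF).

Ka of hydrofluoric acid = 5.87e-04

pKa = -log(5.87e-04) = 3.23. pH = pKa + log([A⁻]/[HA]) = 3.23 + log(0.27/0.27)

pH = 3.23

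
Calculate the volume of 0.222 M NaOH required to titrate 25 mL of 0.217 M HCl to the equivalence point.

At equivalence: moles acid = moles base. moles HCl = 0.217 × 25/1000 = 0.005425 mol. V_base = moles / 0.222 × 1000 = 24.4 mL.

V_{base} = 24.4 mL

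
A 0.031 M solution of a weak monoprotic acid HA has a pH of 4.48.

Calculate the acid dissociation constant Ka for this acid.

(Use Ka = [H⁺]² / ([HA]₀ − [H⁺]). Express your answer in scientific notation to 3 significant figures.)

[H⁺] = 10^(−pH) = 10^(−4.48) = 3.311e-05 M. For HA ⇌ H⁺ + A⁻, Ka = [H⁺][A⁻]/[HA] = [H⁺]² / ([HA]₀ − [H⁺]) = (3.311e-05)² / (0.031 − 3.311e-05) = 3.54e-08.

K_a = 3.54e-08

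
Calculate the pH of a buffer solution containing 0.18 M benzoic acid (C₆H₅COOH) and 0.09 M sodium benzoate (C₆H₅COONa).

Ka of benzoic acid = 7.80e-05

pKa = -log(7.80e-05) = 4.11. pH = pKa + log([A⁻]/[HA]) = 4.11 + log(0.09/0.18)

pH = 3.81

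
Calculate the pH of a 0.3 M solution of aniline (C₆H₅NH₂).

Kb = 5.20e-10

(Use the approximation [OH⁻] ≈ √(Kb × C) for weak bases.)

[OH⁻] = √(Kb × C) = √(5.20e-10 × 0.3) = 1.2490e-05. pOH = 4.90, pH = 14 - pOH

pH = 9.10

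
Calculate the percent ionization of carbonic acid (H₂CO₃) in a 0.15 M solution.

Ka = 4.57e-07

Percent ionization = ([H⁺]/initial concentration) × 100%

Using Ka equilibrium: x² + Ka×x - Ka×C = 0. Solving: [H⁺] = 2.6159e-04. Percent = (2.6159e-04/0.15) × 100

Percent ionization = 0.174%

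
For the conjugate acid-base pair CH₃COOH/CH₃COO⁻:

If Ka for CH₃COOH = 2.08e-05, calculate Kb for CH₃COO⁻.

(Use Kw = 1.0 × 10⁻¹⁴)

For a conjugate pair Ka × Kb = Kw, so Kb = Kw/Ka = 1.0 × 10⁻¹⁴ / 2.08e-05 = 4.81e-10.

K_b = 4.81e-10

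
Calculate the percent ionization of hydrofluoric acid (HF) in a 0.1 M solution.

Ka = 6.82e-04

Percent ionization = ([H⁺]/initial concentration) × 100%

Using Ka equilibrium: x² + Ka×x - Ka×C = 0. Solving: [H⁺] = 7.9244e-03. Percent = (7.9244e-03/0.1) × 100

Percent ionization = 7.92%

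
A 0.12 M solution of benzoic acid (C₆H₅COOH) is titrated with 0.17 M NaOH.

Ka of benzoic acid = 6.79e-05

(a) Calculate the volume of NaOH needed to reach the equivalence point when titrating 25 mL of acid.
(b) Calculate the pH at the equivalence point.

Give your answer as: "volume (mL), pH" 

moles acid = 0.12 × 25/1000 = 0.003 mol; V_base = moles/0.17 × 1000 = 17.6 mL. At equivalence only the conjugate base is present: [A⁻] = 0.003/0.043 = 7.0345e-02 M. Kb = Kw/Ka = 1.47e-10; [OH⁻] = √(Kb × [A⁻]) = 3.2187e-06; pOH = 5.49; pH = 14 - pOH = 8.51.

V = 17.6 mL, pH = 8.51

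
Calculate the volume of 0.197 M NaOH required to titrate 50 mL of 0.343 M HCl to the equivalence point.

At equivalence: moles acid = moles base. moles HCl = 0.343 × 50/1000 = 0.01715 mol. V_base = moles / 0.197 × 1000 = 87.1 mL.

V_{base} = 87.1 mL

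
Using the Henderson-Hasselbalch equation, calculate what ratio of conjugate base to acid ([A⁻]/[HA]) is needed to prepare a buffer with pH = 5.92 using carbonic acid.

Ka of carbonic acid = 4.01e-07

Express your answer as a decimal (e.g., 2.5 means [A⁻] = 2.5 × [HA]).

pKa = -log(4.01e-07) = 6.3969. pH = pKa + log([A⁻]/[HA]), so log([A⁻]/[HA]) = pH − pKa = 5.92 − 6.3969 = -0.4769. [A⁻]/[HA] = 10^(-0.4769) = 0.334

[A⁻]/[HA] = 0.334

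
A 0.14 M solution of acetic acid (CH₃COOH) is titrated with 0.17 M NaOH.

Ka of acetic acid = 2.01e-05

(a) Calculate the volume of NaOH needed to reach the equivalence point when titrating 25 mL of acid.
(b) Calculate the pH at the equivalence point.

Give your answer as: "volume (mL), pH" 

moles acid = 0.14 × 25/1000 = 0.0035 mol; V_base = moles/0.17 × 1000 = 20.6 mL. At equivalence only the conjugate base is present: [A⁻] = 0.0035/0.046 = 7.6774e-02 M. Kb = Kw/Ka = 4.98e-10; [OH⁻] = √(Kb × [A⁻]) = 6.1803e-06; pOH = 5.21; pH = 14 - pOH = 8.79.

V = 20.6 mL, pH = 8.79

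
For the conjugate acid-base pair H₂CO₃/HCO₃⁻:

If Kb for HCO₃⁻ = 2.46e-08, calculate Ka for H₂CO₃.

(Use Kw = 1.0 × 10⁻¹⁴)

For a conjugate pair Ka × Kb = Kw, so Ka = Kw/Kb = 1.0 × 10⁻¹⁴ / 2.46e-08 = 4.07e-07.

K_a = 4.07e-07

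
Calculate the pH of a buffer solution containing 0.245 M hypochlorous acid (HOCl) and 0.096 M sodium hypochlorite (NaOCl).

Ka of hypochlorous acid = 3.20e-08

pKa = -log(3.20e-08) = 7.49. pH = pKa + log([A⁻]/[HA]) = 7.49 + log(0.096/0.245)

pH = 7.09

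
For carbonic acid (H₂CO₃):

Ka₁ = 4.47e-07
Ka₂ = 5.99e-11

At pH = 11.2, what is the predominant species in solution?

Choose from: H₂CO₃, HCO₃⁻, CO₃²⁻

pKa₁ = 6.35, pKa₂ = 10.22. For a polyprotic acid the predominant species crosses at each pKa: below pKa_n the protonated form dominates, above it the deprotonated form does. At pH = 11.2, the predominant species is CO₃²⁻.

CO₃²⁻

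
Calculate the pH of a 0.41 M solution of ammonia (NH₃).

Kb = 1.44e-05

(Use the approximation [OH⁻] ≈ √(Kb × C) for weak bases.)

[OH⁻] = √(Kb × C) = √(1.44e-05 × 0.41) = 2.4298e-03. pOH = 2.61, pH = 14 - pOH

pH = 11.39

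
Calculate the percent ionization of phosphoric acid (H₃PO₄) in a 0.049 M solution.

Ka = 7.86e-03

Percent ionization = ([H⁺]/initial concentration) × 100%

Using Ka equilibrium: x² + Ka×x - Ka×C = 0. Solving: [H⁺] = 1.6085e-02. Percent = (1.6085e-02/0.049) × 100

Percent ionization = 32.8%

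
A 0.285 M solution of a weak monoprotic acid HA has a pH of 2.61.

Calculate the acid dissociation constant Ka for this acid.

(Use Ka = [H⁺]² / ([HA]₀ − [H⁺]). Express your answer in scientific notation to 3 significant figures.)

[H⁺] = 10^(−pH) = 10^(−2.61) = 2.455e-03 M. For HA ⇌ H⁺ + A⁻, Ka = [H⁺][A⁻]/[HA] = [H⁺]² / ([HA]₀ − [H⁺]) = (2.455e-03)² / (0.285 − 2.455e-03) = 2.13e-05.

K_a = 2.13e-05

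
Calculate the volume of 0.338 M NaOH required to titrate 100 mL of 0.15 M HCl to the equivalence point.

At equivalence: moles acid = moles base. moles HCl = 0.15 × 100/1000 = 0.015 mol. V_base = moles / 0.338 × 1000 = 44.4 mL.

V_{base} = 44.4 mL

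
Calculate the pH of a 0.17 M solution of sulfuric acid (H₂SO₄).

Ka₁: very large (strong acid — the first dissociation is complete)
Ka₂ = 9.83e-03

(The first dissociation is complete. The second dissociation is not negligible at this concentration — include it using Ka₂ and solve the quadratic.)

First dissociation is complete: [H⁺]₀ = [HSO₄⁻]₀ = C = 0.17 M. Second dissociation HSO₄⁻ ⇌ H⁺ + SO₄²⁻: let x = [SO₄²⁻]. Ka₂ = (C + x)·x / (C − x) = 9.83e-03 → x² + (C + Ka₂)·x − Ka₂·C = 0 → x² + 0.17983·x − 1.671e-03 = 0. x = (−0.17983 + √(0.17983² + 4 × 1.671e-03)) / 2 = 8.8565e-03 M. [H⁺] = C + x = 0.17 + 8.8565e-03 = 1.7886e-01 M. pH = -log(1.7886e-01) = 0.75.

pH = 0.75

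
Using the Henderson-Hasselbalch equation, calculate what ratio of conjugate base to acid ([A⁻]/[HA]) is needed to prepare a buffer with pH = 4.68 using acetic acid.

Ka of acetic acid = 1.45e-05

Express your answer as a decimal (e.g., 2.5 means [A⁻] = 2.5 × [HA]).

pKa = -log(1.45e-05) = 4.8386. pH = pKa + log([A⁻]/[HA]), so log([A⁻]/[HA]) = pH − pKa = 4.68 − 4.8386 = -0.1586. [A⁻]/[HA] = 10^(-0.1586) = 0.694

[A⁻]/[HA] = 0.694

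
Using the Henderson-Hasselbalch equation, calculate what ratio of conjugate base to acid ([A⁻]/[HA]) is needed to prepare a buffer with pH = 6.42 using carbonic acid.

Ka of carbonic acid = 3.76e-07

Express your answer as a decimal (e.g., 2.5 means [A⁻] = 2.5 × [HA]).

pKa = -log(3.76e-07) = 6.4248. pH = pKa + log([A⁻]/[HA]), so log([A⁻]/[HA]) = pH − pKa = 6.42 − 6.4248 = -0.0048. [A⁻]/[HA] = 10^(-0.0048) = 0.989

[A⁻]/[HA] = 0.989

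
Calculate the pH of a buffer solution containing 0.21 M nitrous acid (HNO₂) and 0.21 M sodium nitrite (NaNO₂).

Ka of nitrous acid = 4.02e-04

pKa = -log(4.02e-04) = 3.40. pH = pKa + log([A⁻]/[HA]) = 3.40 + log(0.21/0.21)

pH = 3.40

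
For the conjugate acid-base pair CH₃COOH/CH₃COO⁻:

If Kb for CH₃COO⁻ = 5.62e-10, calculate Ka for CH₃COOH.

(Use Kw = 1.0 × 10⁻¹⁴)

For a conjugate pair Ka × Kb = Kw, so Ka = Kw/Kb = 1.0 × 10⁻¹⁴ / 5.62e-10 = 1.78e-05.

K_a = 1.78e-05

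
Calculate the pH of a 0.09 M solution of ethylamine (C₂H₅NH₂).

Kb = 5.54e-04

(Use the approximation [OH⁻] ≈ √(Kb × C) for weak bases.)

[OH⁻] = √(Kb × C) = √(5.54e-04 × 0.09) = 7.0612e-03. pOH = 2.15, pH = 14 - pOH

pH = 11.85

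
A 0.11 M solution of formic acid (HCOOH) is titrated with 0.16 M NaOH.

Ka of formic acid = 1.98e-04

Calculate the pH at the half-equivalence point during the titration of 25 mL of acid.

At half-equivalence [HA] = [A⁻], so Henderson-Hasselbalch gives pH = pKa = -log(1.98e-04) = 3.70.

pH = pKa = 3.70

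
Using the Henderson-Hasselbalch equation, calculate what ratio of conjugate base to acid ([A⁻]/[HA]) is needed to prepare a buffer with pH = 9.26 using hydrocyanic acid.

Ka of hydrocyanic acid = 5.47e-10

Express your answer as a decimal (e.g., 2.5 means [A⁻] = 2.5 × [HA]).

pKa = -log(5.47e-10) = 9.2620. pH = pKa + log([A⁻]/[HA]), so log([A⁻]/[HA]) = pH − pKa = 9.26 − 9.2620 = -0.0020. [A⁻]/[HA] = 10^(-0.0020) = 0.995

[A⁻]/[HA] = 0.995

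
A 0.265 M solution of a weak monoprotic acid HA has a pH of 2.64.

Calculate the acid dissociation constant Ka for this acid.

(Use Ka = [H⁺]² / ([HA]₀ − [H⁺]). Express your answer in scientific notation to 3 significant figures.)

[H⁺] = 10^(−pH) = 10^(−2.64) = 2.291e-03 M. For HA ⇌ H⁺ + A⁻, Ka = [H⁺][A⁻]/[HA] = [H⁺]² / ([HA]₀ − [H⁺]) = (2.291e-03)² / (0.265 − 2.291e-03) = 2.00e-05.

K_a = 2.00e-05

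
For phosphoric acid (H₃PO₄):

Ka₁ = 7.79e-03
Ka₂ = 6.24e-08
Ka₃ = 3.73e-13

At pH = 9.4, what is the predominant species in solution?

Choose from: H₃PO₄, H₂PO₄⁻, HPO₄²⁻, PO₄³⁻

pKa₁ = 2.11, pKa₂ = 7.20, pKa₃ = 12.43. For a polyprotic acid the predominant species crosses at each pKa: below pKa_n the protonated form dominates, above it the deprotonated form does. At pH = 9.4, the predominant species is HPO₄²⁻.

HPO₄²⁻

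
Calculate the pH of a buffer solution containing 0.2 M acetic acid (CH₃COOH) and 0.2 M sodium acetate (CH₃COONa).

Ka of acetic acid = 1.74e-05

pKa = -log(1.74e-05) = 4.76. pH = pKa + log([A⁻]/[HA]) = 4.76 + log(0.2/0.2)

pH = 4.76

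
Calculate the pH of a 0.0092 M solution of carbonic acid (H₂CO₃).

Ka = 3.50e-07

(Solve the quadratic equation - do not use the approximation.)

x² + Ka×x - Ka×C = 0. Using quadratic formula: [H⁺] = 5.6570e-05

pH = 4.25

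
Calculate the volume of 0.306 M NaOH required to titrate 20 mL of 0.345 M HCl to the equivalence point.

At equivalence: moles acid = moles base. moles HCl = 0.345 × 20/1000 = 0.0069 mol. V_base = moles / 0.306 × 1000 = 22.5 mL.

V_{base} = 22.5 mL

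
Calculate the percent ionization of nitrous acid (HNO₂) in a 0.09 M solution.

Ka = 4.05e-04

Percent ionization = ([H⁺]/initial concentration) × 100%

Using Ka equilibrium: x² + Ka×x - Ka×C = 0. Solving: [H⁺] = 5.8383e-03. Percent = (5.8383e-03/0.09) × 100

Percent ionization = 6.49%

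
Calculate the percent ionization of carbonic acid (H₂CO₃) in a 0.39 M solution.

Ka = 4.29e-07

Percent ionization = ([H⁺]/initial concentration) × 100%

Using Ka equilibrium: x² + Ka×x - Ka×C = 0. Solving: [H⁺] = 4.0882e-04. Percent = (4.0882e-04/0.39) × 100

Percent ionization = 0.105%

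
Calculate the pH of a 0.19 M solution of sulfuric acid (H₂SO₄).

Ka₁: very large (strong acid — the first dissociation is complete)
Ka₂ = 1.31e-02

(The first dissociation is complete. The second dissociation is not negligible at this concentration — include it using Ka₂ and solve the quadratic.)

First dissociation is complete: [H⁺]₀ = [HSO₄⁻]₀ = C = 0.19 M. Second dissociation HSO₄⁻ ⇌ H⁺ + SO₄²⁻: let x = [SO₄²⁻]. Ka₂ = (C + x)·x / (C − x) = 1.31e-02 → x² + (C + Ka₂)·x − Ka₂·C = 0 → x² + 0.20310·x − 2.489e-03 = 0. x = (−0.20310 + √(0.20310² + 4 × 2.489e-03)) / 2 = 1.1593e-02 M. [H⁺] = C + x = 0.19 + 1.1593e-02 = 2.0159e-01 M. pH = -log(2.0159e-01) = 0.70.

pH = 0.70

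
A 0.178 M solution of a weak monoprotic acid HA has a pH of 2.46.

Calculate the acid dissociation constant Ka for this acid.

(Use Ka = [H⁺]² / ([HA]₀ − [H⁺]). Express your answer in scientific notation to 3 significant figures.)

[H⁺] = 10^(−pH) = 10^(−2.46) = 3.467e-03 M. For HA ⇌ H⁺ + A⁻, Ka = [H⁺][A⁻]/[HA] = [H⁺]² / ([HA]₀ − [H⁺]) = (3.467e-03)² / (0.178 − 3.467e-03) = 6.89e-05.

K_a = 6.89e-05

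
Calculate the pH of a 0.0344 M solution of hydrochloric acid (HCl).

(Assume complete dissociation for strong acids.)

[H⁺] = 0.0344 M for strong acid. pH = -log[H⁺] = -log(0.0344)

pH = 1.46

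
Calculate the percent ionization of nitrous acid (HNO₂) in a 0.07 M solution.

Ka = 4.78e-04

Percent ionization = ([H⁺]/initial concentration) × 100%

Using Ka equilibrium: x² + Ka×x - Ka×C = 0. Solving: [H⁺] = 5.5504e-03. Percent = (5.5504e-03/0.07) × 100

Percent ionization = 7.93%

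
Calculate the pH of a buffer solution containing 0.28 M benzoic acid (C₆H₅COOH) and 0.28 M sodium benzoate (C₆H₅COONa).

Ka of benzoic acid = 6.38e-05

pKa = -log(6.38e-05) = 4.20. pH = pKa + log([A⁻]/[HA]) = 4.20 + log(0.28/0.28)

pH = 4.20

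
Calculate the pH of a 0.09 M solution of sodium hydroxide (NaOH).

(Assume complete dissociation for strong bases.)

[OH⁻] = 0.09 M for strong base. pOH = -log[OH⁻] = 1.05, pH = 14 - pOH

pH = 12.95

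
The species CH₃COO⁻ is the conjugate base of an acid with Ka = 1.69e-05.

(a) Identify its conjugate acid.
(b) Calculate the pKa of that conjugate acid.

(a) The conjugate acid is formed by adding one H⁺ to CH₃COO⁻, giving CH₃COOH. (b) pKa = -log(Ka) = -log(1.69e-05) = 4.77.

Conjugate acid: CH₃COOH; pK_a = 4.77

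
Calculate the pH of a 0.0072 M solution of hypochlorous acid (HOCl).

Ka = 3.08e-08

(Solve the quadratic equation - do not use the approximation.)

x² + Ka×x - Ka×C = 0. Using quadratic formula: [H⁺] = 1.4876e-05

pH = 4.83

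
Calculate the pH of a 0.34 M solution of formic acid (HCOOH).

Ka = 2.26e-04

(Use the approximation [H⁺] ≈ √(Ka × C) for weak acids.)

[H⁺] = √(Ka × C) = √(2.26e-04 × 0.34) = 8.7658e-03. pH = -log(8.7658e-03)

pH = 2.06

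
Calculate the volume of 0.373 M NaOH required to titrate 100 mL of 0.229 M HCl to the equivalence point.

At equivalence: moles acid = moles base. moles HCl = 0.229 × 100/1000 = 0.0229 mol. V_base = moles / 0.373 × 1000 = 61.4 mL.

V_{base} = 61.4 mL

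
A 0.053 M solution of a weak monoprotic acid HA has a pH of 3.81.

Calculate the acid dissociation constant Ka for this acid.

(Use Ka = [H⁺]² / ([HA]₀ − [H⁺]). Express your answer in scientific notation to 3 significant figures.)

[H⁺] = 10^(−pH) = 10^(−3.81) = 1.549e-04 M. For HA ⇌ H⁺ + A⁻, Ka = [H⁺][A⁻]/[HA] = [H⁺]² / ([HA]₀ − [H⁺]) = (1.549e-04)² / (0.053 − 1.549e-04) = 4.54e-07.

K_a = 4.54e-07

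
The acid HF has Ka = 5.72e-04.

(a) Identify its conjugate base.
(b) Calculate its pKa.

(a) The conjugate base is formed by removing one H⁺ from HF, giving F⁻. (b) pKa = -log(Ka) = -log(5.72e-04) = 3.24.

Conjugate base: F⁻; pK_a = 3.24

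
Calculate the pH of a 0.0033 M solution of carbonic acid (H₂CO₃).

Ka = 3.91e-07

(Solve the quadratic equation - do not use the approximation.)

x² + Ka×x - Ka×C = 0. Using quadratic formula: [H⁺] = 3.5726e-05

pH = 4.45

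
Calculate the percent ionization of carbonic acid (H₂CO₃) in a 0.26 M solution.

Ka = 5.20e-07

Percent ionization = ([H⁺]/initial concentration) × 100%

Using Ka equilibrium: x² + Ka×x - Ka×C = 0. Solving: [H⁺] = 3.6744e-04. Percent = (3.6744e-04/0.26) × 100

Percent ionization = 0.141%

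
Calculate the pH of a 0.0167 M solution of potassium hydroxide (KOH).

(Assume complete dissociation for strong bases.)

[OH⁻] = 0.0167 M for strong base. pOH = -log[OH⁻] = 1.78, pH = 14 - pOH

pH = 12.22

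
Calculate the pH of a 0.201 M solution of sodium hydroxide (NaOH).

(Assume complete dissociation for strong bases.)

[OH⁻] = 0.201 M for strong base. pOH = -log[OH⁻] = 0.70, pH = 14 - pOH

pH = 13.30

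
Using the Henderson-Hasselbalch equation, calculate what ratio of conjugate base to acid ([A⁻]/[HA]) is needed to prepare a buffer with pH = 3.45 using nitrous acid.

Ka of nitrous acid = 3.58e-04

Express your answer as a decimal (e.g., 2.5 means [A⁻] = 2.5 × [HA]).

pKa = -log(3.58e-04) = 3.4461. pH = pKa + log([A⁻]/[HA]), so log([A⁻]/[HA]) = pH − pKa = 3.45 − 3.4461 = 0.0039. [A⁻]/[HA] = 10^(0.0039) = 1.01

[A⁻]/[HA] = 1.01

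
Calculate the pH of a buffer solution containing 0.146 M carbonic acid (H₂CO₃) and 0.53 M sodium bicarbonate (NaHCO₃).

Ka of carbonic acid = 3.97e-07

pKa = -log(3.97e-07) = 6.40. pH = pKa + log([A⁻]/[HA]) = 6.40 + log(0.53/0.146)

pH = 6.96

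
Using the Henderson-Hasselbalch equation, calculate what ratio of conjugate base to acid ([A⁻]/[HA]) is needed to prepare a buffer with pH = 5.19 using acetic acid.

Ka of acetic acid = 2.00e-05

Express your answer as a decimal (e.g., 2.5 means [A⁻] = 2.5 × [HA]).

pKa = -log(2.00e-05) = 4.6990. pH = pKa + log([A⁻]/[HA]), so log([A⁻]/[HA]) = pH − pKa = 5.19 − 4.6990 = 0.4910. [A⁻]/[HA] = 10^(0.4910) = 3.10

[A⁻]/[HA] = 3.10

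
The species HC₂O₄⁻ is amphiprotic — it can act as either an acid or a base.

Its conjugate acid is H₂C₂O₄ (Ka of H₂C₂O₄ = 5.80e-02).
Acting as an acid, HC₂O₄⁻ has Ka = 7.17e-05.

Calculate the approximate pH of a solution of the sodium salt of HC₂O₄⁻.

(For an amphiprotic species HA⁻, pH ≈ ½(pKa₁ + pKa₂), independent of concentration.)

pKa₁ = -log(5.80e-02) = 1.24; pKa₂ = -log(7.17e-05) = 4.14. For an amphiprotic species, pH ≈ ½(pKa₁ + pKa₂) = ½(1.24 + 4.14) = 2.69.

pH = 2.69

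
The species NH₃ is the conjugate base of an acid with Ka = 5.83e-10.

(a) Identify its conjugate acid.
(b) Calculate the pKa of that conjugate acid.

(a) The conjugate acid is formed by adding one H⁺ to NH₃, giving NH₄⁺. (b) pKa = -log(Ka) = -log(5.83e-10) = 9.23.

Conjugate acid: NH₄⁺; pK_a = 9.23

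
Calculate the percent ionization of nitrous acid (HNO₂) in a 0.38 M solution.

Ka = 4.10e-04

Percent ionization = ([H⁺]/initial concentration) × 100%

Using Ka equilibrium: x² + Ka×x - Ka×C = 0. Solving: [H⁺] = 1.2279e-02. Percent = (1.2279e-02/0.38) × 100

Percent ionization = 3.23%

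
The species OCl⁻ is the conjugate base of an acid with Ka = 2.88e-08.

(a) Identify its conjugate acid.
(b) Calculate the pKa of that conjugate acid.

(a) The conjugate acid is formed by adding one H⁺ to OCl⁻, giving HOCl. (b) pKa = -log(Ka) = -log(2.88e-08) = 7.54.

Conjugate acid: HOCl; pK_a = 7.54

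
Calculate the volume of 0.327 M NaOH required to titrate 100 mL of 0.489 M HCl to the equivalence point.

At equivalence: moles acid = moles base. moles HCl = 0.489 × 100/1000 = 0.0489 mol. V_base = moles / 0.327 × 1000 = 149.5 mL.

V_{base} = 149.5 mL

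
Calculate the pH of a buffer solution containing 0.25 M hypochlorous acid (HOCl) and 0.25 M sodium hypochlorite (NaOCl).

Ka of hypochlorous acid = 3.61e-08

pKa = -log(3.61e-08) = 7.44. pH = pKa + log([A⁻]/[HA]) = 7.44 + log(0.25/0.25)

pH = 7.44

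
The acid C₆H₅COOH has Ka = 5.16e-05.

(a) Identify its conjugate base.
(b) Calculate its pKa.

(a) The conjugate base is formed by removing one H⁺ from C₆H₅COOH, giving C₆H₅COO⁻. (b) pKa = -log(Ka) = -log(5.16e-05) = 4.29.

Conjugate base: C₆H₅COO⁻; pK_a = 4.29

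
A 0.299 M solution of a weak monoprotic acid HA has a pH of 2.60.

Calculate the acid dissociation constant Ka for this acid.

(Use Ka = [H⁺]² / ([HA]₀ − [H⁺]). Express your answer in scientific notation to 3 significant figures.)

[H⁺] = 10^(−pH) = 10^(−2.60) = 2.512e-03 M. For HA ⇌ H⁺ + A⁻, Ka = [H⁺][A⁻]/[HA] = [H⁺]² / ([HA]₀ − [H⁺]) = (2.512e-03)² / (0.299 − 2.512e-03) = 2.13e-05.

K_a = 2.13e-05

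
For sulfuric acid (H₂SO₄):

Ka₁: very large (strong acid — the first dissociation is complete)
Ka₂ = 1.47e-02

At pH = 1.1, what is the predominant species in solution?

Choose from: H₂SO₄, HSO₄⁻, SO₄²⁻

The first dissociation is complete, so H₂SO₄ itself is never the predominant species in water; pKa₂ = -log(1.47e-02) = 1.83. For a polyprotic acid the predominant species crosses at each pKa: below pKa_n the protonated form dominates, above it the deprotonated form does. At pH = 1.1, the predominant species is HSO₄⁻.

HSO₄⁻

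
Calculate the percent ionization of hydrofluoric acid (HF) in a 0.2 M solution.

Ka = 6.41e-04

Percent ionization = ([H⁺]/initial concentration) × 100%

Using Ka equilibrium: x² + Ka×x - Ka×C = 0. Solving: [H⁺] = 1.1007e-02. Percent = (1.1007e-02/0.2) × 100

Percent ionization = 5.5%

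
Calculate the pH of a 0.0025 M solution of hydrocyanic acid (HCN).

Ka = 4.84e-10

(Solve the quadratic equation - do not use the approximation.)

x² + Ka×x - Ka×C = 0. Using quadratic formula: [H⁺] = 1.0998e-06

pH = 5.96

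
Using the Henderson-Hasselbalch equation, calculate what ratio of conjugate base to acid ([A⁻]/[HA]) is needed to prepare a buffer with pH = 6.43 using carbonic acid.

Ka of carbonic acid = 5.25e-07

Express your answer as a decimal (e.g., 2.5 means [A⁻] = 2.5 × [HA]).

pKa = -log(5.25e-07) = 6.2798. pH = pKa + log([A⁻]/[HA]), so log([A⁻]/[HA]) = pH − pKa = 6.43 − 6.2798 = 0.1502. [A⁻]/[HA] = 10^(0.1502) = 1.41

[A⁻]/[HA] = 1.41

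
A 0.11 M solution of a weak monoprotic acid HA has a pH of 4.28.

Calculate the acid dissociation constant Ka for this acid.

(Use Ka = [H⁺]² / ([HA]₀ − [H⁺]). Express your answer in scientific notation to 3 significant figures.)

[H⁺] = 10^(−pH) = 10^(−4.28) = 5.248e-05 M. For HA ⇌ H⁺ + A⁻, Ka = [H⁺][A⁻]/[HA] = [H⁺]² / ([HA]₀ − [H⁺]) = (5.248e-05)² / (0.11 − 5.248e-05) = 2.51e-08.

K_a = 2.51e-08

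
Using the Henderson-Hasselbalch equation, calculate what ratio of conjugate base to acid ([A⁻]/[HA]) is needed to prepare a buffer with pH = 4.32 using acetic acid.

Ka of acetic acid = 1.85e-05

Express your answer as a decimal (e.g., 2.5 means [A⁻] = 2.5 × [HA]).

pKa = -log(1.85e-05) = 4.7328. pH = pKa + log([A⁻]/[HA]), so log([A⁻]/[HA]) = pH − pKa = 4.32 − 4.7328 = -0.4128. [A⁻]/[HA] = 10^(-0.4128) = 0.387

[A⁻]/[HA] = 0.387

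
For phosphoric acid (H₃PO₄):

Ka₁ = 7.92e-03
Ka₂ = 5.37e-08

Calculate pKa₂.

pKa₂ = -log(Ka₂) = -log(5.37e-08) = 7.27.

pK_{a2} = 7.27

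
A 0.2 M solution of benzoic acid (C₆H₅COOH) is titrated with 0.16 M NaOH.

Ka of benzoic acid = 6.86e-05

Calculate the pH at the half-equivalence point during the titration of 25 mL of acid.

At half-equivalence [HA] = [A⁻], so Henderson-Hasselbalch gives pH = pKa = -log(6.86e-05) = 4.16.

pH = pKa = 4.16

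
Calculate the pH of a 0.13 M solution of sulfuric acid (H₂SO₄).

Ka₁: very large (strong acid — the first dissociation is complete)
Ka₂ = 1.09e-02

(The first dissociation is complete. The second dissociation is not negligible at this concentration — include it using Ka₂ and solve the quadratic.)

First dissociation is complete: [H⁺]₀ = [HSO₄⁻]₀ = C = 0.13 M. Second dissociation HSO₄⁻ ⇌ H⁺ + SO₄²⁻: let x = [SO₄²⁻]. Ka₂ = (C + x)·x / (C − x) = 1.09e-02 → x² + (C + Ka₂)·x − Ka₂·C = 0 → x² + 0.14090·x − 1.417e-03 = 0. x = (−0.14090 + √(0.14090² + 4 × 1.417e-03)) / 2 = 9.4262e-03 M. [H⁺] = C + x = 0.13 + 9.4262e-03 = 1.3943e-01 M. pH = -log(1.3943e-01) = 0.86.

pH = 0.86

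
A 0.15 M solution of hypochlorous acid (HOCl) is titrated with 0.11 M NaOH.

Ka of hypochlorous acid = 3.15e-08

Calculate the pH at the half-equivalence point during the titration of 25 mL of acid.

At half-equivalence [HA] = [A⁻], so Henderson-Hasselbalch gives pH = pKa = -log(3.15e-08) = 7.50.

pH = pKa = 7.50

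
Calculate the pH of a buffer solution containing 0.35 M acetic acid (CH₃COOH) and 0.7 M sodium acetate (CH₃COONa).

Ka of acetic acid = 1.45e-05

pKa = -log(1.45e-05) = 4.84. pH = pKa + log([A⁻]/[HA]) = 4.84 + log(0.7/0.35)

pH = 5.14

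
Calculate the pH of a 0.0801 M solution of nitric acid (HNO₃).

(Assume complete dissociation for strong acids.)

[H⁺] = 0.0801 M for strong acid. pH = -log[H⁺] = -log(0.0801)

pH = 1.10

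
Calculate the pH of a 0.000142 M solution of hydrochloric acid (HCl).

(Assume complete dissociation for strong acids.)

[H⁺] = 0.000142 M for strong acid. pH = -log[H⁺] = -log(0.000142)

pH = 3.85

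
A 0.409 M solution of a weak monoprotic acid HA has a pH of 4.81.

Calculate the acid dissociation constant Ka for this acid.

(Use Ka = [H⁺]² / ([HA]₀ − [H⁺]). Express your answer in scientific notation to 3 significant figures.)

[H⁺] = 10^(−pH) = 10^(−4.81) = 1.549e-05 M. For HA ⇌ H⁺ + A⁻, Ka = [H⁺][A⁻]/[HA] = [H⁺]² / ([HA]₀ − [H⁺]) = (1.549e-05)² / (0.409 − 1.549e-05) = 5.87e-10.

K_a = 5.87e-10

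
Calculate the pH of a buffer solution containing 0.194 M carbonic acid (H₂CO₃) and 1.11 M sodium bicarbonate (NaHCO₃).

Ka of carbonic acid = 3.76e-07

pKa = -log(3.76e-07) = 6.42. pH = pKa + log([A⁻]/[HA]) = 6.42 + log(1.11/0.194)

pH = 7.18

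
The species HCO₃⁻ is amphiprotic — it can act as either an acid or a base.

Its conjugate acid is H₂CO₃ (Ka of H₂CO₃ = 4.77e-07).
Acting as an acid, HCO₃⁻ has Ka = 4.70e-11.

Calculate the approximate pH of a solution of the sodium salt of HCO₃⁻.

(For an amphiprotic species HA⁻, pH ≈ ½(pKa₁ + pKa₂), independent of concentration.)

pKa₁ = -log(4.77e-07) = 6.32; pKa₂ = -log(4.70e-11) = 10.33. For an amphiprotic species, pH ≈ ½(pKa₁ + pKa₂) = ½(6.32 + 10.33) = 8.32.

pH = 8.32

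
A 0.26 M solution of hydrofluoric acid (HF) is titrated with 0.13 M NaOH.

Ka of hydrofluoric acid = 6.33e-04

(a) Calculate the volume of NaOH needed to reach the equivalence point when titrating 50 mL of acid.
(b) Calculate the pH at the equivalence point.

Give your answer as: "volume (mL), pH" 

moles acid = 0.26 × 50/1000 = 0.013 mol; V_base = moles/0.13 × 1000 = 100.0 mL. At equivalence only the conjugate base is present: [A⁻] = 0.013/0.150 = 8.6667e-02 M. Kb = Kw/Ka = 1.58e-11; [OH⁻] = √(Kb × [A⁻]) = 1.1701e-06; pOH = 5.93; pH = 14 - pOH = 8.07.

V = 100.0 mL, pH = 8.07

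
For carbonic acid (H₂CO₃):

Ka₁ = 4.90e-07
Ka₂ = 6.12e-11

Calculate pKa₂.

pKa₂ = -log(Ka₂) = -log(6.12e-11) = 10.21.

pK_{a2} = 10.21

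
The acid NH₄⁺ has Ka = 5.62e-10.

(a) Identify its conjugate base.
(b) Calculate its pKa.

(a) The conjugate base is formed by removing one H⁺ from NH₄⁺, giving NH₃. (b) pKa = -log(Ka) = -log(5.62e-10) = 9.25.

Conjugate base: NH₃; pK_a = 9.25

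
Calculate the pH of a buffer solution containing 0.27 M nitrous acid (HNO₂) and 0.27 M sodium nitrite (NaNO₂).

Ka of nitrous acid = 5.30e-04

pKa = -log(5.30e-04) = 3.28. pH = pKa + log([A⁻]/[HA]) = 3.28 + log(0.27/0.27)

pH = 3.28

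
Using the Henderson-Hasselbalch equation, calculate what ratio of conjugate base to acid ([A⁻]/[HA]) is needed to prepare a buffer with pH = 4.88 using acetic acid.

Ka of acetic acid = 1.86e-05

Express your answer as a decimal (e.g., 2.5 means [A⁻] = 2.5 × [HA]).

pKa = -log(1.86e-05) = 4.7305. pH = pKa + log([A⁻]/[HA]), so log([A⁻]/[HA]) = pH − pKa = 4.88 − 4.7305 = 0.1495. [A⁻]/[HA] = 10^(0.1495) = 1.41

[A⁻]/[HA] = 1.41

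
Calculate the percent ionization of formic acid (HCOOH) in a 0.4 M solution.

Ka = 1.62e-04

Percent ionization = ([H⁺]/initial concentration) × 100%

Using Ka equilibrium: x² + Ka×x - Ka×C = 0. Solving: [H⁺] = 7.9693e-03. Percent = (7.9693e-03/0.4) × 100

Percent ionization = 1.99%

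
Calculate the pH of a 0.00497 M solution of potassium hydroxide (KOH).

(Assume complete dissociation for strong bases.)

[OH⁻] = 0.00497 M for strong base. pOH = -log[OH⁻] = 2.30, pH = 14 - pOH

pH = 11.70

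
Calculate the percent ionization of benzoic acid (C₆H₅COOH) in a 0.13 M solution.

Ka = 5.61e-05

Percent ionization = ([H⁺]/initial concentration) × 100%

Using Ka equilibrium: x² + Ka×x - Ka×C = 0. Solving: [H⁺] = 2.6727e-03. Percent = (2.6727e-03/0.13) × 100

Percent ionization = 2.06%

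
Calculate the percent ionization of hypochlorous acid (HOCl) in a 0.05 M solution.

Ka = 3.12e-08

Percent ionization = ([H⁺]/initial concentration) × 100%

Using Ka equilibrium: x² + Ka×x - Ka×C = 0. Solving: [H⁺] = 3.9481e-05. Percent = (3.9481e-05/0.05) × 100

Percent ionization = 0.079%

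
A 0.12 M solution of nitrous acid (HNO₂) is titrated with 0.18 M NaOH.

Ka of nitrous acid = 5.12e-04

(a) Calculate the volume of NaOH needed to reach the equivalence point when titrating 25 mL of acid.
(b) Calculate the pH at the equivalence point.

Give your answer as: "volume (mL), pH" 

moles acid = 0.12 × 25/1000 = 0.003 mol; V_base = moles/0.18 × 1000 = 16.7 mL. At equivalence only the conjugate base is present: [A⁻] = 0.003/0.042 = 7.2000e-02 M. Kb = Kw/Ka = 1.95e-11; [OH⁻] = √(Kb × [A⁻]) = 1.1859e-06; pOH = 5.93; pH = 14 - pOH = 8.07.

V = 16.7 mL, pH = 8.07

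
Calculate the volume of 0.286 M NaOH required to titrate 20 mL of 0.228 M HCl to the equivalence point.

At equivalence: moles acid = moles base. moles HCl = 0.228 × 20/1000 = 0.00456 mol. V_base = moles / 0.286 × 1000 = 15.9 mL.

V_{base} = 15.9 mL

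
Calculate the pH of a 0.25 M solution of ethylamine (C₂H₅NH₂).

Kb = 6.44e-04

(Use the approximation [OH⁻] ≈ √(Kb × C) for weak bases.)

[OH⁻] = √(Kb × C) = √(6.44e-04 × 0.25) = 1.2689e-02. pOH = 1.90, pH = 14 - pOH

pH = 12.10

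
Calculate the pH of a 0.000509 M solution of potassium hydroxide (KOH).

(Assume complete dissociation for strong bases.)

[OH⁻] = 0.000509 M for strong base. pOH = -log[OH⁻] = 3.29, pH = 14 - pOH

pH = 10.71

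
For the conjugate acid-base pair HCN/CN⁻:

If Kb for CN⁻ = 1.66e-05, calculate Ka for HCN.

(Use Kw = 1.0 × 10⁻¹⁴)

For a conjugate pair Ka × Kb = Kw, so Ka = Kw/Kb = 1.0 × 10⁻¹⁴ / 1.66e-05 = 6.02e-10.

K_a = 6.02e-10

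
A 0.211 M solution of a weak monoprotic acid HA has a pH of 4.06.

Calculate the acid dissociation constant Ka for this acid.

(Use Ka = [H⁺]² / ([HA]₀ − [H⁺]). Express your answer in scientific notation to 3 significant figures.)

[H⁺] = 10^(−pH) = 10^(−4.06) = 8.710e-05 M. For HA ⇌ H⁺ + A⁻, Ka = [H⁺][A⁻]/[HA] = [H⁺]² / ([HA]₀ − [H⁺]) = (8.710e-05)² / (0.211 − 8.710e-05) = 3.60e-08.

K_a = 3.60e-08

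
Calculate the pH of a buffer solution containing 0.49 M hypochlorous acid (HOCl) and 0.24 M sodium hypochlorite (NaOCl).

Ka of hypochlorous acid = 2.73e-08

pKa = -log(2.73e-08) = 7.56. pH = pKa + log([A⁻]/[HA]) = 7.56 + log(0.24/0.49)

pH = 7.25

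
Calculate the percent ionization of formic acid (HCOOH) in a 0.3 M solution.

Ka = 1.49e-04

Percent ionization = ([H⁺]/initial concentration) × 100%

Using Ka equilibrium: x² + Ka×x - Ka×C = 0. Solving: [H⁺] = 6.6117e-03. Percent = (6.6117e-03/0.3) × 100

Percent ionization = 2.2%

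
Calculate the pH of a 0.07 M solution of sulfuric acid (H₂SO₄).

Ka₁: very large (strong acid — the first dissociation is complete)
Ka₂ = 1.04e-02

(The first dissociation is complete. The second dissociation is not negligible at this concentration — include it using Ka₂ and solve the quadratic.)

First dissociation is complete: [H⁺]₀ = [HSO₄⁻]₀ = C = 0.07 M. Second dissociation HSO₄⁻ ⇌ H⁺ + SO₄²⁻: let x = [SO₄²⁻]. Ka₂ = (C + x)·x / (C − x) = 1.04e-02 → x² + (C + Ka₂)·x − Ka₂·C = 0 → x² + 0.08040·x − 7.280e-04 = 0. x = (−0.08040 + √(0.08040² + 4 × 7.280e-04)) / 2 = 8.2153e-03 M. [H⁺] = C + x = 0.07 + 8.2153e-03 = 7.8215e-02 M. pH = -log(7.8215e-02) = 1.11.

pH = 1.11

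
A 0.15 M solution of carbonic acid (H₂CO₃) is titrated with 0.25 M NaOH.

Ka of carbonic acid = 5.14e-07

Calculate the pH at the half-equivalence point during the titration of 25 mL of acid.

At half-equivalence [HA] = [A⁻], so Henderson-Hasselbalch gives pH = pKa = -log(5.14e-07) = 6.29.

pH = pKa = 6.29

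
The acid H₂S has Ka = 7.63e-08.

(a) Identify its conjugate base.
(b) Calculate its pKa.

(a) The conjugate base is formed by removing one H⁺ from H₂S, giving HS⁻. (b) pKa = -log(Ka) = -log(7.63e-08) = 7.12.

Conjugate base: HS⁻; pK_a = 7.12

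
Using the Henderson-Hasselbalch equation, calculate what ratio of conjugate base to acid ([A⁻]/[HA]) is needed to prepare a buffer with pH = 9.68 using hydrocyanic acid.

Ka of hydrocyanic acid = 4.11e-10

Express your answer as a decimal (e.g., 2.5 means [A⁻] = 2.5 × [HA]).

pKa = -log(4.11e-10) = 9.3862. pH = pKa + log([A⁻]/[HA]), so log([A⁻]/[HA]) = pH − pKa = 9.68 − 9.3862 = 0.2938. [A⁻]/[HA] = 10^(0.2938) = 1.97

[A⁻]/[HA] = 1.97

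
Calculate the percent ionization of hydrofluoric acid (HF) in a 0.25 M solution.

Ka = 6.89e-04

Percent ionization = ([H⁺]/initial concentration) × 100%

Using Ka equilibrium: x² + Ka×x - Ka×C = 0. Solving: [H⁺] = 1.2784e-02. Percent = (1.2784e-02/0.25) × 100

Percent ionization = 5.11%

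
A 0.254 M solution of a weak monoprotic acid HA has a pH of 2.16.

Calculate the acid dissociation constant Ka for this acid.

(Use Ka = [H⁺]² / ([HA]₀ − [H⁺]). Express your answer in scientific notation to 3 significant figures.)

[H⁺] = 10^(−pH) = 10^(−2.16) = 6.918e-03 M. For HA ⇌ H⁺ + A⁻, Ka = [H⁺][A⁻]/[HA] = [H⁺]² / ([HA]₀ − [H⁺]) = (6.918e-03)² / (0.254 − 6.918e-03) = 1.94e-04.

K_a = 1.94e-04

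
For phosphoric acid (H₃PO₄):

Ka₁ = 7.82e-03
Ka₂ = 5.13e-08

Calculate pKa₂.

pKa₂ = -log(Ka₂) = -log(5.13e-08) = 7.29.

pK_{a2} = 7.29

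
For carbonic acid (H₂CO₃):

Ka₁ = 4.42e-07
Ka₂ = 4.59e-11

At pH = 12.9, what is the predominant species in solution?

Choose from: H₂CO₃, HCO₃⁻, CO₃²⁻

pKa₁ = 6.35, pKa₂ = 10.34. For a polyprotic acid the predominant species crosses at each pKa: below pKa_n the protonated form dominates, above it the deprotonated form does. At pH = 12.9, the predominant species is CO₃²⁻.

CO₃²⁻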